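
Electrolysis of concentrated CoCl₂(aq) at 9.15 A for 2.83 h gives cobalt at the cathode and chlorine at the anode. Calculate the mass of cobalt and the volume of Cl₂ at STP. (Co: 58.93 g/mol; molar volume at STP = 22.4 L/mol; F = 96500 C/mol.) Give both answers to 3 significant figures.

Q = 9.15 × 10188 = 93220 C; n(e⁻) = 93220 / 96500 = 0.9660 mol
Cathode: Co²⁺ + 2e⁻ → Co → n(Co) = 0.9660/2 = 0.4830 mol → 28.5 g
Anode: 2Cl⁻ → Cl₂ + 2e⁻ → n(Cl₂) = 0.9660/2 = 0.4830 mol → 10.8 L

28.5 g Co; 10.8 L Cl₂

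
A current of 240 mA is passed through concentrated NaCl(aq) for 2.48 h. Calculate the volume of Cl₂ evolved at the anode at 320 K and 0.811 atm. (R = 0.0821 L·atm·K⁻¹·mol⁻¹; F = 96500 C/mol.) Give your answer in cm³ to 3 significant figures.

Charge passed = 0.240 × 8928 = 2143 C
n(e⁻) = 2143 / 96500 = 0.02221 mol
2Cl⁻ → Cl₂ + 2e⁻, so n(Cl₂) = 0.02221 / 2 = 0.01111 mol
V = nRT/P = 0.01111 × 0.0821 × 320 / 0.811 = 0.3599 L
= 360 cm³

360 cm³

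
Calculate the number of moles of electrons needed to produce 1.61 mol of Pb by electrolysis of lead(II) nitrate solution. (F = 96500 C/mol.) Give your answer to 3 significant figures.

3.22 mol

Pb²⁺ + 2e⁻ → Pb, so n(e⁻) = 2 × 1.61 = 3.220 mol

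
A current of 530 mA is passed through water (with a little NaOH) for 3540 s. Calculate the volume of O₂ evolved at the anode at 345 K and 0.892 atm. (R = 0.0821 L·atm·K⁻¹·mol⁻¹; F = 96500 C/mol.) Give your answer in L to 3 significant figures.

0.154 L

Q = It = 0.530 × 3540 = 1876 C
n(e⁻) = Q/F = 1876/96500 = 0.01944 mol
2H₂O → O₂ + 4H⁺ + 4e⁻, so n(O₂) = 0.01944 / 4 = 0.004860 mol
V = nRT/P = 0.004860 × 0.0821 × 345 / 0.892 = 0.1543 L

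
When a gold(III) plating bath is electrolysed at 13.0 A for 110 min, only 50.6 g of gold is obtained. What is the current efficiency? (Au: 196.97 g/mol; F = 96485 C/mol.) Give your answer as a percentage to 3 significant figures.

86.7%

Q = 13.0 × 6600 = 85800 C
n(e⁻) = 85800 / 96485 = 0.8893 mol
Au³⁺ + 3e⁻ → Au, so theoretical n(Au) = 0.2964 mol → 58.38 g
Efficiency = 50.6 / 58.38 = 0.8667 = 86.7%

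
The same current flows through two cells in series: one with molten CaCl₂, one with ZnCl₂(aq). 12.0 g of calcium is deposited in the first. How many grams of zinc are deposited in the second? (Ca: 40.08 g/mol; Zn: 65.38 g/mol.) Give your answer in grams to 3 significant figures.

n(Ca) = 12.0 / 40.08 = 0.2994 mol
Ca²⁺ + 2e⁻ → Ca, so n(e⁻) = 2 × 0.2994 = 0.5988 mol
In series, the same 0.5988 mol of electrons flows through the second cell.
Zn²⁺ + 2e⁻ → Zn, so n(Zn) = 0.5988 / 2 = 0.2994 mol
m(Zn) = 0.2994 × 65.38 = 19.6 g

19.6 g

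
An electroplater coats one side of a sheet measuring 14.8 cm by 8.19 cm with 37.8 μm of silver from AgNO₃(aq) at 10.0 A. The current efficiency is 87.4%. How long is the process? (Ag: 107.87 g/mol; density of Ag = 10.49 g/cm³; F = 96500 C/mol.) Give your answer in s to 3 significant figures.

Plated area = 14.8 × 8.19 = 121.2 cm²
Volume = 121.2 × 37.8×10⁻⁴ cm = 0.4581 cm³
m(Ag) = 0.4581 × 10.49 = 4.805 g
n(Ag) = 4.805 / 107.87 = 0.04454 mol; n(e⁻) = 0.04454 mol
Q = 0.04454 × 96500 / 0.874 = 4918 C
t = 4918 / 10.0 = 491.8 s

492 s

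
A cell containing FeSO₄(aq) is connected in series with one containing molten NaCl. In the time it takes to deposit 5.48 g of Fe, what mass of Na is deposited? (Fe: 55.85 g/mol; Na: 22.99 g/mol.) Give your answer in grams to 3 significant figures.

4.51 g

n(Fe) = 5.48 / 55.85 = 0.09812 mol
Fe²⁺ + 2e⁻ → Fe, so n(e⁻) = 2 × 0.09812 = 0.1962 mol
Same current for the same time ⇒ same n(e⁻) = 0.1962 mol in both cells.
Na⁺ + e⁻ → Na, so n(Na) = 0.1962 mol
m(Na) = 0.1962 × 22.99 = 4.51 g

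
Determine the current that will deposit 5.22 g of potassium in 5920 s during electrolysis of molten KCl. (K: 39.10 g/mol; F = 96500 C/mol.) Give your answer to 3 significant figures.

2.18 A

n(K) = 5.22 / 39.10 = 0.1335 mol
K⁺ + e⁻ → K, so n(e⁻) = 0.1335 mol
Q = 0.1335 × 96500 = 12880 C
I = Q / t = 12880 / 5920 s = 2.18 A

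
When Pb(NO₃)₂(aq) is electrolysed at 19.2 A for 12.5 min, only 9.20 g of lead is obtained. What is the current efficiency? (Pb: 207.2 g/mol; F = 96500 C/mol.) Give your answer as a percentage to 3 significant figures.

59.5%

Q = 19.2 × 750 = 14400 C
n(e⁻) = 14400 / 96500 = 0.1492 mol
Pb²⁺ + 2e⁻ → Pb, so theoretical n(Pb) = 0.07460 mol → 15.46 g
Efficiency = 9.20 / 15.46 = 0.5951 = 59.5%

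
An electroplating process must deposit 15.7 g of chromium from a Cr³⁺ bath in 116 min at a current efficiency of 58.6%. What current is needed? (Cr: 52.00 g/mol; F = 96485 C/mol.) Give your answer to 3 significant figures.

21.4 A

n(Cr) = 15.7 / 52.00 = 0.3019 mol
Cr³⁺ + 3e⁻ → Cr, so n(e⁻) = 3 × 0.3019 = 0.9057 mol
Q = 0.9057 × 96485 / 0.586 = 1.491×10^5 C
I = Q / t = 1.491×10^5 / 6960 s = 21.4 A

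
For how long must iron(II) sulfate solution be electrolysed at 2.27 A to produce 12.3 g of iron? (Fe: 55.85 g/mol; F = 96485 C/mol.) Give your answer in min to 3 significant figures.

n(Fe) = 12.3 / 55.85 = 0.2202 mol
Fe²⁺ + 2e⁻ → Fe, so n(e⁻) = 2 × 0.2202 = 0.4404 mol
Q = 0.4404 × 96485 = 42490 C
t = Q / I = 42490 / 2.27 = 18720 s = 312 min

312 min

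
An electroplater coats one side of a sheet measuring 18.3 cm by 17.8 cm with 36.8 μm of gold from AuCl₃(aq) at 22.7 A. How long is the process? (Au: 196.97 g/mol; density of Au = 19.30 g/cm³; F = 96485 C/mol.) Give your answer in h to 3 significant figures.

Plated area = 18.3 × 17.8 = 325.7 cm²
Volume = 325.7 × 36.8×10⁻⁴ cm = 1.199 cm³
m(Au) = 1.199 × 19.30 = 23.14 g
n(Au) = 23.14 / 196.97 = 0.1175 mol; n(e⁻) = 3 × 0.1175 = 0.3525 mol
Q = 0.3525 × 96485 = 34010 C
t = 34010 / 22.7 = 1498 s = 0.416 h

0.416 h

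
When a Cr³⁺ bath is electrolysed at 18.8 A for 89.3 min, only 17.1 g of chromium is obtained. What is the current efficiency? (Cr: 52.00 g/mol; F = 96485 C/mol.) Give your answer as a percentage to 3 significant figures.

Q = 18.8 × 5358 = 1.007×10^5 C
n(e⁻) = 1.007×10^5 / 96485 = 1.044 mol
Cr³⁺ + 3e⁻ → Cr, so theoretical n(Cr) = 0.3480 mol → 18.10 g
Efficiency = 17.1 / 18.10 = 0.9448 = 94.5%

94.5%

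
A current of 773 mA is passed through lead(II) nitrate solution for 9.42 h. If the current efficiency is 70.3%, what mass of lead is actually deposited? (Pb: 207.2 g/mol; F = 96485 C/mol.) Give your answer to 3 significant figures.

Q = 0.773 × 33912 = 26210 C
n(e⁻) = 26210 / 96485 = 0.2716 mol
Pb²⁺ + 2e⁻ → Pb, so theoretical m(Pb) = 0.1358 × 207.2 = 28.14 g
Actual mass = 70.3% × 28.14 = 19.8 g

19.8 g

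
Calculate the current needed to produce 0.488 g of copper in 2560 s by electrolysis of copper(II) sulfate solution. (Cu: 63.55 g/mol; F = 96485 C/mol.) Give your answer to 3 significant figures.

n(Cu) = 0.488 / 63.55 = 0.007679 mol
Cu²⁺ + 2e⁻ → Cu, so n(e⁻) = 2 × 0.007679 = 0.01536 mol
Q = 0.01536 × 96485 = 1482 C
I = Q / t = 1482 / 2560 s = 0.579 A

0.579 A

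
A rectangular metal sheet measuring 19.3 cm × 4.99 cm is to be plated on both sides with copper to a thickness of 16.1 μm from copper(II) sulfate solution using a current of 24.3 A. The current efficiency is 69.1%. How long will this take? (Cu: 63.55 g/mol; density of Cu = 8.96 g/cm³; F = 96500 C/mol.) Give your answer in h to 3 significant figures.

0.140 h

Plated area = 2 × 19.3 × 4.99 = 192.6 cm²
Volume = 192.6 × 16.1×10⁻⁴ cm = 0.3101 cm³
m(Cu) = 0.3101 × 8.96 = 2.778 g
n(Cu) = 2.778 / 63.55 = 0.04371 mol; n(e⁻) = 2 × 0.04371 = 0.08742 mol
Q = 0.08742 × 96500 / 0.691 = 12210 C
t = 12210 / 24.3 = 502.5 s = 0.140 h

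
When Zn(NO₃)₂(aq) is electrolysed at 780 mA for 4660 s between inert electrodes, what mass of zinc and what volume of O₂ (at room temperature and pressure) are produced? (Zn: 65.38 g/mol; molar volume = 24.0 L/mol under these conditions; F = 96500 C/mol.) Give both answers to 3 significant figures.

1.23 g Zn; 0.226 L O₂

Q = 0.780 × 4660 = 3635 C; n(e⁻) = 3635 / 96500 = 0.03767 mol
Cathode: Zn²⁺ + 2e⁻ → Zn → n(Zn) = 0.03767/2 = 0.01884 mol → 1.23 g
Anode: 2H₂O → O₂ + 4H⁺ + 4e⁻ → n(O₂) = 0.03767/4 = 0.009418 mol → 0.226 L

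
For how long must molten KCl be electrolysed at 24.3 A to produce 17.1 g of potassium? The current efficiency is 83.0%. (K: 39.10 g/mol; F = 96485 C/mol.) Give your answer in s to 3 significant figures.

2090 s

n(K) = 17.1 / 39.10 = 0.4373 mol
K⁺ + e⁻ → K, so n(e⁻) = 0.4373 mol
Q = 0.4373 × 96485 / 0.830 = 50830 C
t = Q / I = 50830 / 24.3 = 2092 s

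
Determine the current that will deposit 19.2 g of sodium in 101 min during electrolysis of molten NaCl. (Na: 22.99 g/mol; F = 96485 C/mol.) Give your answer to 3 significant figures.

n(Na) = 19.2 / 22.99 = 0.8351 mol
Na⁺ + e⁻ → Na, so n(e⁻) = 0.8351 mol
Q = 0.8351 × 96485 = 80570 C
I = Q / t = 80570 / 6060 s = 13.3 A

13.3 A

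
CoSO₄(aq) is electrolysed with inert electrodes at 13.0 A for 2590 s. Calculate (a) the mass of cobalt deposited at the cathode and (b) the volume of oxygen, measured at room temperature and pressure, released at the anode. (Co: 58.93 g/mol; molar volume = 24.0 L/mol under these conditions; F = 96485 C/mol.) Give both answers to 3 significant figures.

10.3 g Co; 2.09 L O₂

Q = 13.0 × 2590 = 33670 C; n(e⁻) = 33670 / 96485 = 0.3490 mol
Cathode: Co²⁺ + 2e⁻ → Co → n(Co) = 0.3490/2 = 0.1745 mol → 10.3 g
Anode: 2H₂O → O₂ + 4H⁺ + 4e⁻ → n(O₂) = 0.3490/4 = 0.08725 mol → 2.09 L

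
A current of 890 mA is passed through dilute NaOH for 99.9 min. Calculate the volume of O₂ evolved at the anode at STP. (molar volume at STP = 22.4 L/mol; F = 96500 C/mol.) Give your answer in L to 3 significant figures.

Q = It = 0.890 × 5994 = 5335 C
Moles of electrons = 5335 / 96500 = 0.05528 mol
2H₂O → O₂ + 4H⁺ + 4e⁻, so n(O₂) = 0.05528 / 4 = 0.01382 mol
V = 0.01382 × 22.4 = 0.3096 L

0.310 L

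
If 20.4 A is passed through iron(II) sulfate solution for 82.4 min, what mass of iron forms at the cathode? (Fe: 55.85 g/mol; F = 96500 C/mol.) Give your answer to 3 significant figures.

Q = 20.4 A × 4944 s = 1.009×10^5 C
n(e⁻) = Q/F = 1.009×10^5/96500 = 1.046 mol
Fe²⁺ + 2e⁻ → Fe, so n(Fe) = 1.046 / 2 = 0.5230 mol
m = 0.5230 × 55.85 = 29.2 g

29.2 g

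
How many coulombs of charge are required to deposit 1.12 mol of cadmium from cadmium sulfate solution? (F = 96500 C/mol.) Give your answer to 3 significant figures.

Cd²⁺ + 2e⁻ → Cd, so n(e⁻) = 2 × 1.12 = 2.240 mol
Q = 2.240 × 96500 = 2.162×10^5 C

2.16×10^5 C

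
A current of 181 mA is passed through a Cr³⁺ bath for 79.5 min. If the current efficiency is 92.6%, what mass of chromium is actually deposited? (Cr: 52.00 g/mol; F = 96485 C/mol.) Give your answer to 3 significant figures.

0.144 g

Q = 0.181 × 4770 = 863.4 C
n(e⁻) = 863.4 / 96485 = 0.008949 mol
Cr³⁺ + 3e⁻ → Cr, so theoretical m(Cr) = 0.002983 × 52.00 = 0.1551 g
Actual mass = 92.6% × 0.1551 = 0.144 g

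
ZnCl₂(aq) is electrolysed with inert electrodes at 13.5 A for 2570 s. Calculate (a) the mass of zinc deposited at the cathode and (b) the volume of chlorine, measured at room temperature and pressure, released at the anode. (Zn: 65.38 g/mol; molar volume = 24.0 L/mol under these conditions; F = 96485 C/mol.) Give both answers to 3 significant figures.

Q = 13.5 × 2570 = 34700 C; n(e⁻) = 34700 / 96485 = 0.3596 mol
Cathode: Zn²⁺ + 2e⁻ → Zn → n(Zn) = 0.3596/2 = 0.1798 mol → 11.8 g
Anode: 2Cl⁻ → Cl₂ + 2e⁻ → n(Cl₂) = 0.3596/2 = 0.1798 mol → 4.32 L

11.8 g Zn; 4.32 L Cl₂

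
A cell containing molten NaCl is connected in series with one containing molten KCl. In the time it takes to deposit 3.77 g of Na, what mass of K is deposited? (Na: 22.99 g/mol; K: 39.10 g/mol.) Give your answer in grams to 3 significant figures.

n(Na) = 3.77 / 22.99 = 0.1640 mol
Na⁺ + e⁻ → Na, so n(e⁻) = 0.1640 mol
Same current for the same time ⇒ same n(e⁻) = 0.1640 mol in both cells.
K⁺ + e⁻ → K, so n(K) = 0.1640 mol
m(K) = 0.1640 × 39.10 = 6.41 g

6.41 g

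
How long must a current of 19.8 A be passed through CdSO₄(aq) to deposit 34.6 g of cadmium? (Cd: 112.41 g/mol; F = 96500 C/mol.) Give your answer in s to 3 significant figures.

3000 s

n(Cd) = 34.6 / 112.41 = 0.3078 mol
Cd²⁺ + 2e⁻ → Cd, so n(e⁻) = 2 × 0.3078 = 0.6156 mol
Q = 0.6156 × 96500 = 59410 C
t = Q / I = 59410 / 19.8 = 3001 s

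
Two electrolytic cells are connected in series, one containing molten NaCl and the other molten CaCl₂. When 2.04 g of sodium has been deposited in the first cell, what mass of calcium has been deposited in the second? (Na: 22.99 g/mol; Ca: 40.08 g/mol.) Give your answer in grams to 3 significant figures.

1.78 g

n(Na) = 2.04 / 22.99 = 0.08873 mol
Na⁺ + e⁻ → Na, so n(e⁻) = 0.08873 mol
The cells are in series, so the same charge (and hence the same n(e⁻) = 0.08873 mol) passes through both.
Ca²⁺ + 2e⁻ → Ca, so n(Ca) = 0.08873 / 2 = 0.04437 mol
m(Ca) = 0.04437 × 40.08 = 1.78 g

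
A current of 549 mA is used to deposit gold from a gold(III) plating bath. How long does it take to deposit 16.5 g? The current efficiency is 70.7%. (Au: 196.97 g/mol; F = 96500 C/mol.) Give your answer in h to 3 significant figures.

17.4 h

n(Au) = 16.5 / 196.97 = 0.08377 mol
Au³⁺ + 3e⁻ → Au, so n(e⁻) = 3 × 0.08377 = 0.2513 mol
Q = 0.2513 × 96500 / 0.707 = 34300 C
t = Q / I = 34300 / 0.549 = 62480 s = 17.4 h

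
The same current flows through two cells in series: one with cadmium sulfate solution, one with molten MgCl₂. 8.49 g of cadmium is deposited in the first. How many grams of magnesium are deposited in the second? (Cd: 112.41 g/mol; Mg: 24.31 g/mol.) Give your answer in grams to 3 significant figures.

n(Cd) = 8.49 / 112.41 = 0.07553 mol
Cd²⁺ + 2e⁻ → Cd, so n(e⁻) = 2 × 0.07553 = 0.1511 mol
In series, the same 0.1511 mol of electrons flows through the second cell.
Mg²⁺ + 2e⁻ → Mg, so n(Mg) = 0.1511 / 2 = 0.07555 mol
m(Mg) = 0.07555 × 24.31 = 1.84 g

1.84 g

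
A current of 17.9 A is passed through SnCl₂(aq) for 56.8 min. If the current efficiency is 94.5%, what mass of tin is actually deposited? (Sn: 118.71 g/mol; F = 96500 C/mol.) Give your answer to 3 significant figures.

35.5 g

Q = 17.9 × 3408 = 61000 C
n(e⁻) = 61000 / 96500 = 0.6321 mol
Sn²⁺ + 2e⁻ → Sn, so theoretical m(Sn) = 0.3161 × 118.71 = 37.52 g
Actual mass = 94.5% × 37.52 = 35.5 g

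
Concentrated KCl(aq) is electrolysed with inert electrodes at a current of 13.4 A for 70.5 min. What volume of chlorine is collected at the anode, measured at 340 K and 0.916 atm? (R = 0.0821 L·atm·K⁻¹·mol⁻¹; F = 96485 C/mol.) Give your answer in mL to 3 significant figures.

8950 mL

Q = 13.4 A × 4230 s = 56680 C
n(e⁻) = 56680 / 96485 = 0.5874 mol
2Cl⁻ → Cl₂ + 2e⁻, so n(Cl₂) = 0.5874 / 2 = 0.2937 mol
V = nRT/P = 0.2937 × 0.0821 × 340 / 0.916 = 8.950 L
= 8950 mL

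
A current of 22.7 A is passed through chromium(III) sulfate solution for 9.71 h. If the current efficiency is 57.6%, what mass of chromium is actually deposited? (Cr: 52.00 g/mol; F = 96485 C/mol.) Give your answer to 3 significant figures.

82.1 g

Q = 22.7 × 34956 = 7.935×10^5 C
n(e⁻) = 7.935×10^5 / 96485 = 8.224 mol
Cr³⁺ + 3e⁻ → Cr, so theoretical m(Cr) = 2.741 × 52.00 = 142.5 g
Actual mass = 57.6% × 142.5 = 82.1 g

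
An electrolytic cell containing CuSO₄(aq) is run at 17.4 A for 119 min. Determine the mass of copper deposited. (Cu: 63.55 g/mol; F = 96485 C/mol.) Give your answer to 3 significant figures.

40.9 g

Charge passed = 17.4 × 7140 = 1.242×10^5 C
Moles of electrons = 1.242×10^5 / 96485 = 1.287 mol
Cu²⁺ + 2e⁻ → Cu, so n(Cu) = 1.287 / 2 = 0.6435 mol
m = 0.6435 × 63.55 = 40.9 g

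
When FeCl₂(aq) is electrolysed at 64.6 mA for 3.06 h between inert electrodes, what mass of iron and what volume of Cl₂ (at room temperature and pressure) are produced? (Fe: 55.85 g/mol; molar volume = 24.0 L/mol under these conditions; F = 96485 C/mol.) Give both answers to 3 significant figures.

0.206 g Fe; 0.0885 L Cl₂

Q = 0.0646 × 11016 = 711.6 C; n(e⁻) = 711.6 / 96485 = 0.007375 mol
Cathode: Fe²⁺ + 2e⁻ → Fe → n(Fe) = 0.007375/2 = 0.003688 mol → 0.206 g
Anode: 2Cl⁻ → Cl₂ + 2e⁻ → n(Cl₂) = 0.007375/2 = 0.003688 mol → 0.0885 L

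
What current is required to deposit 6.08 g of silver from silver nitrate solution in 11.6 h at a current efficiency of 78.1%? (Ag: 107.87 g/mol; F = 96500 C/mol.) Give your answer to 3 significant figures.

0.167 A

n(Ag) = 6.08 / 107.87 = 0.05636 mol
Ag⁺ + e⁻ → Ag, so n(e⁻) = 0.05636 mol
Q = 0.05636 × 96500 / 0.781 = 6964 C
I = Q / t = 6964 / 41760 s = 0.167 A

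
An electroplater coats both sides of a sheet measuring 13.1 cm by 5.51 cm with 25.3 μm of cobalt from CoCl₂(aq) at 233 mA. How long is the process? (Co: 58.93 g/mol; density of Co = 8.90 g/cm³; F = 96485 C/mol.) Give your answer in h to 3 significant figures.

12.7 h

Plated area = 2 × 13.1 × 5.51 = 144.4 cm²
Volume = 144.4 × 25.3×10⁻⁴ cm = 0.3653 cm³
m(Co) = 0.3653 × 8.90 = 3.251 g
n(Co) = 3.251 / 58.93 = 0.05517 mol; n(e⁻) = 2 × 0.05517 = 0.1103 mol
Q = 0.1103 × 96485 = 10640 C
t = 10640 / 0.233 = 45670 s = 12.7 h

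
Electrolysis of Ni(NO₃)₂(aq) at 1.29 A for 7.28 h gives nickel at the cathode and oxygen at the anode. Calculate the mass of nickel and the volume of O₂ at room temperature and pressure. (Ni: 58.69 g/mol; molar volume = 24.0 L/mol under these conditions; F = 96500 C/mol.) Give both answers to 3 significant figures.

Q = 1.29 × 26208 = 33810 C; n(e⁻) = 33810 / 96500 = 0.3504 mol
Cathode: Ni²⁺ + 2e⁻ → Ni → n(Ni) = 0.3504/2 = 0.1752 mol → 10.3 g
Anode: 2H₂O → O₂ + 4H⁺ + 4e⁻ → n(O₂) = 0.3504/4 = 0.08760 mol → 2.10 L

10.3 g Ni; 2.10 L O₂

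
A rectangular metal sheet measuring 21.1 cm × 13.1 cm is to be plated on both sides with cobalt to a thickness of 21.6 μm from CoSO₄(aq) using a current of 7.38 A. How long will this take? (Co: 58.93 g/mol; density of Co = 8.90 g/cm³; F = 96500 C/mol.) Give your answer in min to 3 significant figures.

78.6 min

Plated area = 2 × 21.1 × 13.1 = 552.8 cm²
Volume = 552.8 × 21.6×10⁻⁴ cm = 1.194 cm³
m(Co) = 1.194 × 8.90 = 10.63 g
n(Co) = 10.63 / 58.93 = 0.1804 mol; n(e⁻) = 2 × 0.1804 = 0.3608 mol
Q = 0.3608 × 96500 = 34820 C
t = 34820 / 7.38 = 4718 s = 78.6 min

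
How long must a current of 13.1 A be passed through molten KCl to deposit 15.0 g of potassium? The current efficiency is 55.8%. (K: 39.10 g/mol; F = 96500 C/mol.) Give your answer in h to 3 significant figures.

n(K) = 15.0 / 39.10 = 0.3836 mol
K⁺ + e⁻ → K, so n(e⁻) = 0.3836 mol
Q = 0.3836 × 96500 / 0.558 = 66340 C
t = Q / I = 66340 / 13.1 = 5064 s = 1.41 h

1.41 h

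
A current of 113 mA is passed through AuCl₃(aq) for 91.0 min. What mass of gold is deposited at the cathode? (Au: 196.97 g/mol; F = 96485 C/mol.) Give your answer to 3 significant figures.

Q = 0.113 A × 5460 s = 617.0 C
n(e⁻) = Q/F = 617.0/96485 = 0.006395 mol
Au³⁺ + 3e⁻ → Au, so n(Au) = 0.006395 / 3 = 0.002132 mol
m = 0.002132 × 196.97 = 0.420 g

0.420 g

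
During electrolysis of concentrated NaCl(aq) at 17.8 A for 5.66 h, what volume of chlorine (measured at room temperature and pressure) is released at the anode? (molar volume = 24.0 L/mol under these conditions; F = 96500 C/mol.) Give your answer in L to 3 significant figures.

Q = It = 17.8 × 20376 = 3.627×10^5 C
n(e⁻) = Q/F = 3.627×10^5/96500 = 3.759 mol
2Cl⁻ → Cl₂ + 2e⁻, so n(Cl₂) = 3.759 / 2 = 1.880 mol
V = 1.880 × 24.0 = 45.12 L

45.1 L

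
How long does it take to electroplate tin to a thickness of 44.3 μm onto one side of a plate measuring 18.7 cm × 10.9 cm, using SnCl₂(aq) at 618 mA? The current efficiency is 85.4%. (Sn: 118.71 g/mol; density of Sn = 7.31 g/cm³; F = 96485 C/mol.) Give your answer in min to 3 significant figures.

339 min

Plated area = 18.7 × 10.9 = 203.8 cm²
Volume = 203.8 × 44.3×10⁻⁴ cm = 0.9028 cm³
m(Sn) = 0.9028 × 7.31 = 6.599 g
n(Sn) = 6.599 / 118.71 = 0.05559 mol; n(e⁻) = 2 × 0.05559 = 0.1112 mol
Q = 0.1112 × 96485 / 0.854 = 12560 C
t = 12560 / 0.618 = 20320 s = 339 min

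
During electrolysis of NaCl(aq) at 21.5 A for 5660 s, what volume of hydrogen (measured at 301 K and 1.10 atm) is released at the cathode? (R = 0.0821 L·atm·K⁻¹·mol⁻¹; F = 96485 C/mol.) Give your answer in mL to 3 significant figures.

14200 mL

Charge passed = 21.5 × 5660 = 1.217×10^5 C
n(e⁻) = 1.217×10^5 / 96485 = 1.261 mol
2H⁺ + 2e⁻ → H₂, so n(H₂) = 1.261 / 2 = 0.6305 mol
V = nRT/P = 0.6305 × 0.0821 × 301 / 1.10 = 14.16 L
= 14200 mL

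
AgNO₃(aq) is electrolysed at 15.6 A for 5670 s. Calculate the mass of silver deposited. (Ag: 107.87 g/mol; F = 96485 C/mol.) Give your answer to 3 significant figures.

98.9 g

Charge passed = 15.6 × 5670 = 88450 C
Moles of electrons = 88450 / 96485 = 0.9167 mol
Ag⁺ + e⁻ → Ag, so n(Ag) = 0.9167 mol
m = 0.9167 × 107.87 = 98.9 g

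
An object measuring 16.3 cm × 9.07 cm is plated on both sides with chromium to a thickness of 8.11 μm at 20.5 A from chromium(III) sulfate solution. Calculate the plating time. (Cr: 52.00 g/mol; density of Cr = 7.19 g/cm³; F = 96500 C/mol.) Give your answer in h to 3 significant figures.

0.130 h

Plated area = 2 × 16.3 × 9.07 = 295.7 cm²
Volume = 295.7 × 8.11×10⁻⁴ cm = 0.2398 cm³
m(Cr) = 0.2398 × 7.19 = 1.724 g
n(Cr) = 1.724 / 52.00 = 0.03315 mol; n(e⁻) = 3 × 0.03315 = 0.09945 mol
Q = 0.09945 × 96500 = 9597 C
t = 9597 / 20.5 = 468.1 s = 0.130 h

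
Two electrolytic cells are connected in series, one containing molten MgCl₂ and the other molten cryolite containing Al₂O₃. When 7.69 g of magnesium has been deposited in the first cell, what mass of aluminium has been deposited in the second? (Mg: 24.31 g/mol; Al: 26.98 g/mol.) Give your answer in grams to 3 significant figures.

n(Mg) = 7.69 / 24.31 = 0.3163 mol
Mg²⁺ + 2e⁻ → Mg, so n(e⁻) = 2 × 0.3163 = 0.6326 mol
The cells are in series, so the same charge (and hence the same n(e⁻) = 0.6326 mol) passes through both.
Al³⁺ + 3e⁻ → Al, so n(Al) = 0.6326 / 3 = 0.2109 mol
m(Al) = 0.2109 × 26.98 = 5.69 g

5.69 g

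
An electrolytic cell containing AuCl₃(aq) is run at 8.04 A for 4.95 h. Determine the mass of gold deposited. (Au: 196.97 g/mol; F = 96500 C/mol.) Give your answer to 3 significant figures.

Q = 8.04 A × 17820 s = 1.433×10^5 C
n(e⁻) = 1.433×10^5 / 96500 = 1.485 mol
Au³⁺ + 3e⁻ → Au, so n(Au) = 1.485 / 3 = 0.4950 mol
m = 0.4950 × 196.97 = 97.5 g

97.5 g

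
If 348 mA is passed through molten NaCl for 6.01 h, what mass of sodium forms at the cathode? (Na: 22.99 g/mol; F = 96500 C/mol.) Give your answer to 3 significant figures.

1.79 g

Q = 0.348 A × 21636 s = 7529 C
n(e⁻) = Q/F = 7529/96500 = 0.07802 mol
Na⁺ + e⁻ → Na, so n(Na) = 0.07802 mol
m = 0.07802 × 22.99 = 1.79 g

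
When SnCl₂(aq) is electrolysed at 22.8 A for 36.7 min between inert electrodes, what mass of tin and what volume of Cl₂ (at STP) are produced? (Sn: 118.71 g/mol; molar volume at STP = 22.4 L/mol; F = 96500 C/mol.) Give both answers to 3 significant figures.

Q = 22.8 × 2202 = 50210 C; n(e⁻) = 50210 / 96500 = 0.5203 mol
Cathode: Sn²⁺ + 2e⁻ → Sn → n(Sn) = 0.5203/2 = 0.2602 mol → 30.9 g
Anode: 2Cl⁻ → Cl₂ + 2e⁻ → n(Cl₂) = 0.5203/2 = 0.2602 mol → 5.83 L

30.9 g Sn; 5.83 L Cl₂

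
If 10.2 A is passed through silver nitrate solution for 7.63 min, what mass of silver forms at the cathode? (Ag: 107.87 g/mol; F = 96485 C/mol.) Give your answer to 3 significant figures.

5.22 g

Charge passed = 10.2 × 457.8 = 4670 C
n(e⁻) = 4670 / 96485 = 0.04840 mol
Ag⁺ + e⁻ → Ag, so n(Ag) = 0.04840 mol
m = 0.04840 × 107.87 = 5.22 g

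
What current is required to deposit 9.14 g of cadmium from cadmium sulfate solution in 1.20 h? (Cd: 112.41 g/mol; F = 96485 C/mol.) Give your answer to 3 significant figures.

n(Cd) = 9.14 / 112.41 = 0.08131 mol
Cd²⁺ + 2e⁻ → Cd, so n(e⁻) = 2 × 0.08131 = 0.1626 mol
Q = 0.1626 × 96485 = 15690 C
I = Q / t = 15690 / 4320 s = 3.63 A

3.63 A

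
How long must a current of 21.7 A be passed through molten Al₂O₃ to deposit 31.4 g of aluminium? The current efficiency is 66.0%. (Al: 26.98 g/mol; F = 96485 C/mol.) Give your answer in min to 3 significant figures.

n(Al) = 31.4 / 26.98 = 1.164 mol
Al³⁺ + 3e⁻ → Al, so n(e⁻) = 3 × 1.164 = 3.492 mol
Q = 3.492 × 96485 / 0.660 = 5.105×10^5 C
t = Q / I = 5.105×10^5 / 21.7 = 23530 s = 392 min

392 min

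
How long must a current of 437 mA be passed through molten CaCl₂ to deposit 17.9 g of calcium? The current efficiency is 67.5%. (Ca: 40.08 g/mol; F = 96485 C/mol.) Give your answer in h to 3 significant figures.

n(Ca) = 17.9 / 40.08 = 0.4466 mol
Ca²⁺ + 2e⁻ → Ca, so n(e⁻) = 2 × 0.4466 = 0.8932 mol
Q = 0.8932 × 96485 / 0.675 = 1.277×10^5 C
t = Q / I = 1.277×10^5 / 0.437 = 2.922×10^5 s = 81.2 h

81.2 h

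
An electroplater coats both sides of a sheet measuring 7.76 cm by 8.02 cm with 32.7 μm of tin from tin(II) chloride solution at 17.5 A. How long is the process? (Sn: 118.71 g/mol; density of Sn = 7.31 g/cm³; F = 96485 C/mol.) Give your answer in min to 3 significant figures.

4.61 min

Plated area = 2 × 7.76 × 8.02 = 124.5 cm²
Volume = 124.5 × 32.7×10⁻⁴ cm = 0.4071 cm³
m(Sn) = 0.4071 × 7.31 = 2.976 g
n(Sn) = 2.976 / 118.71 = 0.02507 mol; n(e⁻) = 2 × 0.02507 = 0.05014 mol
Q = 0.05014 × 96485 = 4838 C
t = 4838 / 17.5 = 276.5 s = 4.61 min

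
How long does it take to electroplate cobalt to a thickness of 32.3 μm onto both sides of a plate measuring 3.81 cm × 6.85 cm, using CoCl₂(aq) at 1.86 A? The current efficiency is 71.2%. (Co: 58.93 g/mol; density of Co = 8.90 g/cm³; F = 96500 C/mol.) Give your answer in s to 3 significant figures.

Plated area = 2 × 3.81 × 6.85 = 52.20 cm²
Volume = 52.20 × 32.3×10⁻⁴ cm = 0.1686 cm³
m(Co) = 0.1686 × 8.90 = 1.501 g
n(Co) = 1.501 / 58.93 = 0.02547 mol; n(e⁻) = 2 × 0.02547 = 0.05094 mol
Q = 0.05094 × 96500 / 0.712 = 6904 C
t = 6904 / 1.86 = 3712 s

3710 s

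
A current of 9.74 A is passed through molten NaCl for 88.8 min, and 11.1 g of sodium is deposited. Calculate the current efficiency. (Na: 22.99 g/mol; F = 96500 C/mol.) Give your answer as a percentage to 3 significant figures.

89.8%

Q = 9.74 × 5328 = 51890 C
n(e⁻) = 51890 / 96500 = 0.5377 mol
Na⁺ + e⁻ → Na, so theoretical n(Na) = 0.5377 mol → 12.36 g
Efficiency = 11.1 / 12.36 = 0.8981 = 89.8%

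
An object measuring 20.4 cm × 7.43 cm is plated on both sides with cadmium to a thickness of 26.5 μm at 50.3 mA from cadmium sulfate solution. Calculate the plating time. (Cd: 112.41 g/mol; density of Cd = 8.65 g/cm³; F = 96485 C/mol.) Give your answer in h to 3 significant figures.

Plated area = 2 × 20.4 × 7.43 = 303.1 cm²
Volume = 303.1 × 26.5×10⁻⁴ cm = 0.8032 cm³
m(Cd) = 0.8032 × 8.65 = 6.948 g
n(Cd) = 6.948 / 112.41 = 0.06181 mol; n(e⁻) = 2 × 0.06181 = 0.1236 mol
Q = 0.1236 × 96485 = 11930 C
t = 11930 / 0.0503 = 2.372×10^5 s = 65.9 h

65.9 h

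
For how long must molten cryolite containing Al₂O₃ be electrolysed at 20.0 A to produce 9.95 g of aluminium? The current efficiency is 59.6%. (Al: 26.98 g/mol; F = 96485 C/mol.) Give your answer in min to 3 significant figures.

n(Al) = 9.95 / 26.98 = 0.3688 mol
Al³⁺ + 3e⁻ → Al, so n(e⁻) = 3 × 0.3688 = 1.106 mol
Q = 1.106 × 96485 / 0.596 = 1.790×10^5 C
t = Q / I = 1.790×10^5 / 20.0 = 8950 s = 149 min

149 min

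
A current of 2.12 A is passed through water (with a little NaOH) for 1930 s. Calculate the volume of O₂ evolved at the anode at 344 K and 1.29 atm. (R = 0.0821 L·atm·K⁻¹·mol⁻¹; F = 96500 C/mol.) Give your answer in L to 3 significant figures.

Charge passed = 2.12 × 1930 = 4092 C
Moles of electrons = 4092 / 96500 = 0.04240 mol
2H₂O → O₂ + 4H⁺ + 4e⁻, so n(O₂) = 0.04240 / 4 = 0.01060 mol
V = nRT/P = 0.01060 × 0.0821 × 344 / 1.29 = 0.2321 L

0.232 L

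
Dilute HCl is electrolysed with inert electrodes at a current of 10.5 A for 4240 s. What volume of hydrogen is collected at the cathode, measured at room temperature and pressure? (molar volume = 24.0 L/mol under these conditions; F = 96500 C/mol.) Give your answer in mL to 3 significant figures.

Q = 10.5 A × 4240 s = 44520 C
n(e⁻) = Q/F = 44520/96500 = 0.4613 mol
2H⁺ + 2e⁻ → H₂, so n(H₂) = 0.4613 / 2 = 0.2307 mol
V = 0.2307 × 24.0 = 5.537 L
= 5540 mL

5540 mL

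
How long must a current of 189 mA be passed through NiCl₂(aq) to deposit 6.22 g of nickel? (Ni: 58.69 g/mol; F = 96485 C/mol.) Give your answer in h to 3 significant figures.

30.1 h

n(Ni) = 6.22 / 58.69 = 0.1060 mol
Ni²⁺ + 2e⁻ → Ni, so n(e⁻) = 2 × 0.1060 = 0.2120 mol
Q = 0.2120 × 96485 = 20450 C
t = Q / I = 20450 / 0.189 = 1.082×10^5 s = 30.1 h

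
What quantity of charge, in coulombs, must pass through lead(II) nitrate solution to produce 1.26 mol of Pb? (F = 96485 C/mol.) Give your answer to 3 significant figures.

2.43×10^5 C

Pb²⁺ + 2e⁻ → Pb, so n(e⁻) = 2 × 1.26 = 2.520 mol
Q = 2.520 × 96485 = 2.431×10^5 C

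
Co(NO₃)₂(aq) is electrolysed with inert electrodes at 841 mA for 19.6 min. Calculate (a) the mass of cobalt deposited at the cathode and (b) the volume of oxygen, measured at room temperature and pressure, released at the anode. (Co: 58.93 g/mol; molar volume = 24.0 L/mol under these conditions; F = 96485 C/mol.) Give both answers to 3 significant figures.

0.302 g Co; 0.0615 L O₂

Q = 0.841 × 1176 = 989.0 C; n(e⁻) = 989.0 / 96485 = 0.01025 mol
Cathode: Co²⁺ + 2e⁻ → Co → n(Co) = 0.01025/2 = 0.005125 mol → 0.302 g
Anode: 2H₂O → O₂ + 4H⁺ + 4e⁻ → n(O₂) = 0.01025/4 = 0.002563 mol → 0.0615 L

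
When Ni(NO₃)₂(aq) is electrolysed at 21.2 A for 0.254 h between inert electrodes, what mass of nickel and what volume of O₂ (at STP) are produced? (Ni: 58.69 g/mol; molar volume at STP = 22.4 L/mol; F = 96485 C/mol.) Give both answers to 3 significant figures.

Q = 21.2 × 914.4 = 19390 C; n(e⁻) = 19390 / 96485 = 0.2010 mol
Cathode: Ni²⁺ + 2e⁻ → Ni → n(Ni) = 0.2010/2 = 0.1005 mol → 5.90 g
Anode: 2H₂O → O₂ + 4H⁺ + 4e⁻ → n(O₂) = 0.2010/4 = 0.05025 mol → 1.13 L

5.90 g Ni; 1.13 L O₂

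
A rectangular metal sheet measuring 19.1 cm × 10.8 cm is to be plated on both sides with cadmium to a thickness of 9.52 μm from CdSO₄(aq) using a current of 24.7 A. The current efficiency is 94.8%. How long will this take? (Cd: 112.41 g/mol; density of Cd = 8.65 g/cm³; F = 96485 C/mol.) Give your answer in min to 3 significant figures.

Plated area = 2 × 19.1 × 10.8 = 412.6 cm²
Volume = 412.6 × 9.52×10⁻⁴ cm = 0.3928 cm³
m(Cd) = 0.3928 × 8.65 = 3.398 g
n(Cd) = 3.398 / 112.41 = 0.03023 mol; n(e⁻) = 2 × 0.03023 = 0.06046 mol
Q = 0.06046 × 96485 / 0.948 = 6153 C
t = 6153 / 24.7 = 249.1 s = 4.15 min

4.15 min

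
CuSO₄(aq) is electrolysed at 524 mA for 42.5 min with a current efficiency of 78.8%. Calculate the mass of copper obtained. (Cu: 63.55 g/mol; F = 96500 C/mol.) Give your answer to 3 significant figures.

0.347 g

Q = 0.524 × 2550 = 1336 C
n(e⁻) = 1336 / 96500 = 0.01384 mol
Cu²⁺ + 2e⁻ → Cu, so theoretical m(Cu) = 0.006920 × 63.55 = 0.4398 g
Actual mass = 78.8% × 0.4398 = 0.347 g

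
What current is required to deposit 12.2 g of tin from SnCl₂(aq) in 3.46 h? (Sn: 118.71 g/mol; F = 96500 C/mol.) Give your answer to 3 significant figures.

n(Sn) = 12.2 / 118.71 = 0.1028 mol
Sn²⁺ + 2e⁻ → Sn, so n(e⁻) = 2 × 0.1028 = 0.2056 mol
Q = 0.2056 × 96500 = 19840 C
I = Q / t = 19840 / 12456 s = 1.59 A

1.59 A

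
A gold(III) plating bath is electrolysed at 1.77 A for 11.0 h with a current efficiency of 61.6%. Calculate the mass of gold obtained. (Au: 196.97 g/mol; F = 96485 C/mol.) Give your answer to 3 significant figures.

Q = 1.77 × 39600 = 70090 C
n(e⁻) = 70090 / 96485 = 0.7264 mol
Au³⁺ + 3e⁻ → Au, so theoretical m(Au) = 0.2421 × 196.97 = 47.69 g
Actual mass = 61.6% × 47.69 = 29.4 g

29.4 g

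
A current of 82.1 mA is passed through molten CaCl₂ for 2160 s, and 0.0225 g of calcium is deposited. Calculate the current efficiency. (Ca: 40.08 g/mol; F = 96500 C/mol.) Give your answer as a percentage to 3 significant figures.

Q = 0.0821 × 2160 = 177.3 C
n(e⁻) = 177.3 / 96500 = 0.001837 mol
Ca²⁺ + 2e⁻ → Ca, so theoretical n(Ca) = 9.185×10^-4 mol → 0.03681 g
Efficiency = 0.0225 / 0.03681 = 0.6112 = 61.1%

61.1%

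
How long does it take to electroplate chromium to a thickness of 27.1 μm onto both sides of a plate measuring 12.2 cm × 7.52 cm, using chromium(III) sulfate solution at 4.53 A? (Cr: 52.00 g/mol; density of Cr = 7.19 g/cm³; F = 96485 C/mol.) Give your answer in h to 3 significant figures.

1.22 h

Plated area = 2 × 12.2 × 7.52 = 183.5 cm²
Volume = 183.5 × 27.1×10⁻⁴ cm = 0.4973 cm³
m(Cr) = 0.4973 × 7.19 = 3.576 g
n(Cr) = 3.576 / 52.00 = 0.06877 mol; n(e⁻) = 3 × 0.06877 = 0.2063 mol
Q = 0.2063 × 96485 = 19900 C
t = 19900 / 4.53 = 4393 s = 1.22 h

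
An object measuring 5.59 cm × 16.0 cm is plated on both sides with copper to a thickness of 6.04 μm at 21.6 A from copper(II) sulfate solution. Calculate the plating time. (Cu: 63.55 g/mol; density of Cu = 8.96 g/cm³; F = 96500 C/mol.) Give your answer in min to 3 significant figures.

2.27 min

Plated area = 2 × 5.59 × 16.0 = 178.9 cm²
Volume = 178.9 × 6.04×10⁻⁴ cm = 0.1081 cm³
m(Cu) = 0.1081 × 8.96 = 0.9686 g
n(Cu) = 0.9686 / 63.55 = 0.01524 mol; n(e⁻) = 2 × 0.01524 = 0.03048 mol
Q = 0.03048 × 96500 = 2941 C
t = 2941 / 21.6 = 136.2 s = 2.27 min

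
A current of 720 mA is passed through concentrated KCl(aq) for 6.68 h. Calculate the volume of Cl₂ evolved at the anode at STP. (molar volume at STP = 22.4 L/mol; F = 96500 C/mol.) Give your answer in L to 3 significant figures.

Charge passed = 0.720 × 24048 = 17310 C
n(e⁻) = Q/F = 17310/96500 = 0.1794 mol
2Cl⁻ → Cl₂ + 2e⁻, so n(Cl₂) = 0.1794 / 2 = 0.08970 mol
V = 0.08970 × 22.4 = 2.009 L

2.01 L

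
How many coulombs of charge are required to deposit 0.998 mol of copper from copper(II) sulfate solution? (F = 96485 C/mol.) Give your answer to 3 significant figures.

1.93×10^5 C

Cu²⁺ + 2e⁻ → Cu, so n(e⁻) = 2 × 0.998 = 1.996 mol
Q = 1.996 × 96485 = 1.926×10^5 C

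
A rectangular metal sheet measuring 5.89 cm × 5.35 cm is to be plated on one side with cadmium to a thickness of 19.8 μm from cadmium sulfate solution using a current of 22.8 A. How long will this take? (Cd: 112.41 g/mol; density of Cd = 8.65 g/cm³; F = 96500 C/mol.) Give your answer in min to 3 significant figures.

Plated area = 5.89 × 5.35 = 31.51 cm²
Volume = 31.51 × 19.8×10⁻⁴ cm = 0.06239 cm³
m(Cd) = 0.06239 × 8.65 = 0.5397 g
n(Cd) = 0.5397 / 112.41 = 0.004801 mol; n(e⁻) = 2 × 0.004801 = 0.009602 mol
Q = 0.009602 × 96500 = 926.6 C
t = 926.6 / 22.8 = 40.64 s = 0.677 min

0.677 min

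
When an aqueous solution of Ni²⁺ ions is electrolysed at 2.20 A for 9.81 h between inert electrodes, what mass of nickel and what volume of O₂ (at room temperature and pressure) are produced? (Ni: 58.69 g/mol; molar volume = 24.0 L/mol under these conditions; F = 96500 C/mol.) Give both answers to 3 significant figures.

Q = 2.20 × 35316 = 77700 C; n(e⁻) = 77700 / 96500 = 0.8052 mol
Cathode: Ni²⁺ + 2e⁻ → Ni → n(Ni) = 0.8052/2 = 0.4026 mol → 23.6 g
Anode: 2H₂O → O₂ + 4H⁺ + 4e⁻ → n(O₂) = 0.8052/4 = 0.2013 mol → 4.83 L

23.6 g Ni; 4.83 L O₂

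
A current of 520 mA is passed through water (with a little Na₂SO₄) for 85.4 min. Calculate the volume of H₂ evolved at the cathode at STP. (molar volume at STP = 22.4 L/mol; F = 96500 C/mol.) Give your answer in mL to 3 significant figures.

Q = It = 0.520 × 5124 = 2664 C
n(e⁻) = 2664 / 96500 = 0.02761 mol
2H⁺ + 2e⁻ → H₂, so n(H₂) = 0.02761 / 2 = 0.01381 mol
V = 0.01381 × 22.4 = 0.3093 L
= 309 mL

309 mL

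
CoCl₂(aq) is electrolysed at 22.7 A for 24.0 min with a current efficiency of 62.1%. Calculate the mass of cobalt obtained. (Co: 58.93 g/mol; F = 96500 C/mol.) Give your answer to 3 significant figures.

6.20 g

Q = 22.7 × 1440 = 32690 C
n(e⁻) = 32690 / 96500 = 0.3388 mol
Co²⁺ + 2e⁻ → Co, so theoretical m(Co) = 0.1694 × 58.93 = 9.983 g
Actual mass = 62.1% × 9.983 = 6.20 g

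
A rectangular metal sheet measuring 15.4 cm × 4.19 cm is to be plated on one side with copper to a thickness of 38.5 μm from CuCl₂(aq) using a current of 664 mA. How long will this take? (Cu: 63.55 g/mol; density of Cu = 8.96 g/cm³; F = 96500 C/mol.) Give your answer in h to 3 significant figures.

2.83 h

Plated area = 15.4 × 4.19 = 64.53 cm²
Volume = 64.53 × 38.5×10⁻⁴ cm = 0.2484 cm³
m(Cu) = 0.2484 × 8.96 = 2.226 g
n(Cu) = 2.226 / 63.55 = 0.03503 mol; n(e⁻) = 2 × 0.03503 = 0.07006 mol
Q = 0.07006 × 96500 = 6761 C
t = 6761 / 0.664 = 10180 s = 2.83 h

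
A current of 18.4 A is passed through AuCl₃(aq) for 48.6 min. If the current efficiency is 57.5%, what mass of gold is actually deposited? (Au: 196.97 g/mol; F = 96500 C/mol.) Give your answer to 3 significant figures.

Q = 18.4 × 2916 = 53650 C
n(e⁻) = 53650 / 96500 = 0.5560 mol
Au³⁺ + 3e⁻ → Au, so theoretical m(Au) = 0.1853 × 196.97 = 36.50 g
Actual mass = 57.5% × 36.50 = 21.0 g

21.0 g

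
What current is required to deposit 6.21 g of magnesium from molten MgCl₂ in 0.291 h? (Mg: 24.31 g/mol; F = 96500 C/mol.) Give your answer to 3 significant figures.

47.1 A

n(Mg) = 6.21 / 24.31 = 0.2555 mol
Mg²⁺ + 2e⁻ → Mg, so n(e⁻) = 2 × 0.2555 = 0.5110 mol
Q = 0.5110 × 96500 = 49310 C
I = Q / t = 49310 / 1047.6 s = 47.1 A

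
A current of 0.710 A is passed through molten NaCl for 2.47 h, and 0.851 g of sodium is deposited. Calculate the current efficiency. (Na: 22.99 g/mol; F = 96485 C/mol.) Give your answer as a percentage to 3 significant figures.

Q = 0.710 × 8892 = 6313 C
n(e⁻) = 6313 / 96485 = 0.06543 mol
Na⁺ + e⁻ → Na, so theoretical n(Na) = 0.06543 mol → 1.504 g
Efficiency = 0.851 / 1.504 = 0.5658 = 56.6%

56.6%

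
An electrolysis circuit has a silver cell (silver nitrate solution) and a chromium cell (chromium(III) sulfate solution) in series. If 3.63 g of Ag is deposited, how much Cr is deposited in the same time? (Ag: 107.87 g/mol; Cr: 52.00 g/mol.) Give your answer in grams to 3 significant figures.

0.583 g

n(Ag) = 3.63 / 107.87 = 0.03365 mol
Ag⁺ + e⁻ → Ag, so n(e⁻) = 0.03365 mol
In series, the same 0.03365 mol of electrons flows through the second cell.
Cr³⁺ + 3e⁻ → Cr, so n(Cr) = 0.03365 / 3 = 0.01122 mol
m(Cr) = 0.01122 × 52.00 = 0.583 g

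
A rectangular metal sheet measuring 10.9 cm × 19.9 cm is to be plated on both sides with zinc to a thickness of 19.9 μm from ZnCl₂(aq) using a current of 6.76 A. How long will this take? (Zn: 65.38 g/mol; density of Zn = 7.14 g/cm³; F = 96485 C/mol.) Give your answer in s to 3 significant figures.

Plated area = 2 × 10.9 × 19.9 = 433.8 cm²
Volume = 433.8 × 19.9×10⁻⁴ cm = 0.8633 cm³
m(Zn) = 0.8633 × 7.14 = 6.164 g
n(Zn) = 6.164 / 65.38 = 0.09428 mol; n(e⁻) = 2 × 0.09428 = 0.1886 mol
Q = 0.1886 × 96485 = 18200 C
t = 18200 / 6.76 = 2692 s

2690 s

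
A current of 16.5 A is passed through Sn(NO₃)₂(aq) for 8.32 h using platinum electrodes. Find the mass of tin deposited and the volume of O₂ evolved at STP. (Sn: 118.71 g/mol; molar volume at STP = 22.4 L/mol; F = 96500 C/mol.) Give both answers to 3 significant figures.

304 g Sn; 28.7 L O₂

Q = 16.5 × 29952 = 4.942×10^5 C; n(e⁻) = 4.942×10^5 / 96500 = 5.121 mol
Cathode: Sn²⁺ + 2e⁻ → Sn → n(Sn) = 5.121/2 = 2.561 mol → 304 g
Anode: 2H₂O → O₂ + 4H⁺ + 4e⁻ → n(O₂) = 5.121/4 = 1.280 mol → 28.7 L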